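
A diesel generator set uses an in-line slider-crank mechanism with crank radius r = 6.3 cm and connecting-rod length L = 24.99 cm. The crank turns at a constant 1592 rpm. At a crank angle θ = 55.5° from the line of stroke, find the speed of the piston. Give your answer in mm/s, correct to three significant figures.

ω = 2π·1592/60 = 166.7 rad/s
For an in-line slider-crank, x = r cosθ + √(L² − r² sin²θ), so v = −rω sinθ·[1 + r cosθ/√(L² − r² sin²θ)].
With r = 0.063 m, L = 0.2499 m, θ = 55.5°: √(L² − r² sin²θ) = 0.24445 m.
v = −0.063·166.7·0.82413·[1 + 0.063·0.56641/0.24445] = -9.9193 m/s.
|v| = 9.9193 m/s = 9919.3 mm/s.

9920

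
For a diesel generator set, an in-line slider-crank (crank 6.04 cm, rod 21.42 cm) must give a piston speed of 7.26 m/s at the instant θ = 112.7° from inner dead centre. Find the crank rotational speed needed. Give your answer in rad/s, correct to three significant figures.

147

For an in-line slider-crank, |v_piston| = rω|sinθ|·[1 + r cosθ/√(L² − r² sin²θ)].
With r = 0.0604 m, L = 0.2142 m, θ = 112.7°: the bracketed kinematic factor |dx/dθ| = 0.049442 m.
ω = v/|dx/dθ| = 7.26/0.049442 = 146.84 rad/s.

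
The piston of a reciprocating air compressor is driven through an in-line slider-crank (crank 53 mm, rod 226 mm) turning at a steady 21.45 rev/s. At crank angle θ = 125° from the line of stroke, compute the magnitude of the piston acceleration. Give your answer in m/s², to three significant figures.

ω = 2π·21.5 = 134.8 rad/s
x(θ) = r cosθ + √(L² − r² sin²θ); with ω constant, a = ω²·d²x/dθ².
d²x/dθ² = −r cosθ − r²(cos2θ)/√u − r⁴ sin²2θ/(4u^{3/2}),  u = L² − r² sin²θ = 0.0491911 m².
Substituting r = 0.053 m, L = 0.226 m, θ = 125°: d²x/dθ² = +0.034572 m.
a = ω²·d²x/dθ² = (134.8)²·(+0.034572) = +627.96 m/s²;  |a| = 627.96 m/s².

628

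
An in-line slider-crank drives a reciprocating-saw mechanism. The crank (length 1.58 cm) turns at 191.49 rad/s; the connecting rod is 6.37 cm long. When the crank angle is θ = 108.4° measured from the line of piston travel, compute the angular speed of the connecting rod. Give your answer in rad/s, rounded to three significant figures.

15.4

ω = 191.5 rad/s
The rod makes angle φ with the slider axis where L sinφ = r sinθ; differentiating, L cosφ·φ̇ = r ω cosθ.
L cosφ = √(L² − r² sin²θ) = 0.061911 m.
|ω_rod| = r ω |cosθ| / √(L² − r² sin²θ) = 0.0158·191.5·0.31565/0.061911 = 15.426 rad/s.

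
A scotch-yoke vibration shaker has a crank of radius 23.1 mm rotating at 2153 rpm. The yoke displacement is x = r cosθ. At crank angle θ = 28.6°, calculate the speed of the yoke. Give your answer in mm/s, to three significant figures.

2490

ω = 225.5 rad/s (from 2153 rpm).
x = r cosθ ⇒ ẋ = −rω sinθ.
|v| = rω|sinθ| = 0.0231·225.5·|sin 28.6°| = 2.4931 m/s = 2493.1 mm/s.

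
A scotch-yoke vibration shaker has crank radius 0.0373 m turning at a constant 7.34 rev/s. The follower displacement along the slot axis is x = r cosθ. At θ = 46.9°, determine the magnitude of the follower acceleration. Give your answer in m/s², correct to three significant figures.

ω = 46.12 rad/s (from 7.34 rev/s).
x = r cosθ ⇒ ẍ = −rω² cosθ (ω constant).
|a| = rω²|cosθ| = 0.0373·(46.12)²·|cos 46.9°| = 54.207 m/s².

54.2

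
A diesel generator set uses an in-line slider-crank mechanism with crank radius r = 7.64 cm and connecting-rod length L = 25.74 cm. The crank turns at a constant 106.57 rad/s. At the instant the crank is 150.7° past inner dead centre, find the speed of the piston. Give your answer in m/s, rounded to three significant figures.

ω = 106.6 rad/s
For an in-line slider-crank, x = r cosθ + √(L² − r² sin²θ), so v = −rω sinθ·[1 + r cosθ/√(L² − r² sin²θ)].
With r = 0.0764 m, L = 0.2574 m, θ = 150.7°: √(L² − r² sin²θ) = 0.25467 m.
v = −0.0764·106.6·0.48938·[1 + 0.0764·-0.87207/0.25467] = -2.9421 m/s.
|v| = 2.9421 m/s.

2.94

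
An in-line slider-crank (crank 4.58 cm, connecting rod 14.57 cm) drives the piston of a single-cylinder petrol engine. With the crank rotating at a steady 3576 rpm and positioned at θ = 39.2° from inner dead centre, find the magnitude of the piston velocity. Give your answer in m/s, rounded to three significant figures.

ω = 2π·3576/60 = 374.5 rad/s
For an in-line slider-crank, x = r cosθ + √(L² − r² sin²θ), so v = −rω sinθ·[1 + r cosθ/√(L² − r² sin²θ)].
With r = 0.0458 m, L = 0.1457 m, θ = 39.2°: √(L² − r² sin²θ) = 0.1428 m.
v = −0.0458·374.5·0.63203·[1 + 0.0458·0.77494/0.1428] = -13.534 m/s.
|v| = 13.534 m/s.

13.5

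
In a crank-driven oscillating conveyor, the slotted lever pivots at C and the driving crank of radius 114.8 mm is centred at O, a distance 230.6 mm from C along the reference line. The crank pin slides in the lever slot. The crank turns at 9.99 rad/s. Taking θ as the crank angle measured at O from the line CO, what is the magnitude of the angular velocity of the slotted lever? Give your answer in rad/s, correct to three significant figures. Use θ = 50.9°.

2.99

ω = 9.99 rad/s
Crank pin A relative to C: A = (d + r cosθ, r sinθ); lever angle φ = atan2(r sinθ, d + r cosθ).
Differentiating tanφ: φ̇ = rω(d cosθ + r)/(d² + r² + 2dr cosθ).
d² + r² + 2dr cosθ = |CA|² = 0.099747 m²;  d cosθ + r = +0.26023 m.
|ω_lever| = |0.1148·9.99·+0.26023| / 0.099747 = 2.9921 rad/s.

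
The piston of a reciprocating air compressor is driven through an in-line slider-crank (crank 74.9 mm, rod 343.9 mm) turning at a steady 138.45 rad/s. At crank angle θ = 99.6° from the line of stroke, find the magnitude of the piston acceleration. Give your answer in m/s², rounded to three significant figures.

541

ω = 138.4 rad/s
x(θ) = r cosθ + √(L² − r² sin²θ); with ω constant, a = ω²·d²x/dθ².
d²x/dθ² = −r cosθ − r²(cos2θ)/√u − r⁴ sin²2θ/(4u^{3/2}),  u = L² − r² sin²θ = 0.112813 m².
Substituting r = 0.0749 m, L = 0.3439 m, θ = 99.6°: d²x/dθ² = +0.028242 m.
a = ω²·d²x/dθ² = (138.4)²·(+0.028242) = +541.35 m/s²;  |a| = 541.35 m/s².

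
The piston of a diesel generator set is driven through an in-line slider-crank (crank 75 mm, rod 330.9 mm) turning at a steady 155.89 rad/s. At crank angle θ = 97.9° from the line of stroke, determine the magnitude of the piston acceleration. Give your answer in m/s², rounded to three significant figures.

658

ω = 155.9 rad/s
x(θ) = r cosθ + √(L² − r² sin²θ); with ω constant, a = ω²·d²x/dθ².
d²x/dθ² = −r cosθ − r²(cos2θ)/√u − r⁴ sin²2θ/(4u^{3/2}),  u = L² − r² sin²θ = 0.103976 m².
Substituting r = 0.075 m, L = 0.3309 m, θ = 97.9°: d²x/dθ² = +0.027076 m.
a = ω²·d²x/dθ² = (155.9)²·(+0.027076) = +658 m/s²;  |a| = 658 m/s².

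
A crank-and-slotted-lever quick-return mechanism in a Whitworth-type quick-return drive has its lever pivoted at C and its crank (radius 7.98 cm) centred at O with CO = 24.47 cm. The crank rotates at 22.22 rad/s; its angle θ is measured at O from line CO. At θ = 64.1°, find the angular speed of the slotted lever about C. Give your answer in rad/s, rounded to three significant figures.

ω = 22.22 rad/s
Crank pin A relative to C: A = (d + r cosθ, r sinθ); lever angle φ = atan2(r sinθ, d + r cosθ).
Differentiating tanφ: φ̇ = rω(d cosθ + r)/(d² + r² + 2dr cosθ).
d² + r² + 2dr cosθ = |CA|² = 0.083305 m²;  d cosθ + r = +0.18669 m.
|ω_lever| = |0.0798·22.22·+0.18669| / 0.083305 = 3.9736 rad/s.

3.97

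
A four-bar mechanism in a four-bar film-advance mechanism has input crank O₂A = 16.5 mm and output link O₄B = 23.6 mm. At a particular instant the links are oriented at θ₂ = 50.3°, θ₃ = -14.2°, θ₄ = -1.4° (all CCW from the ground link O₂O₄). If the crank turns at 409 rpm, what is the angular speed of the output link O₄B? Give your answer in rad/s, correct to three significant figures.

ω₂ = 42.83 rad/s (from 409 rpm).
Differentiating the loop-closure r₂e^{iθ₂}+r₃e^{iθ₃}=r₁+r₄e^{iθ₄} gives r₂ω₂e^{iθ₂}+r₃ω₃e^{iθ₃}=r₄ω₄e^{iθ₄}.
Eliminating the other unknown: ω₄ = r₂ω₂ sin(θ₂−θ₃) / [r₄ sin(θ₄−θ₃)].
Numerator sine = +0.90259; denominator sine = +0.22155.
Result = 0.0165·42.83·(+0.90259) / (0.0236·(+0.22155)) = +122 rad/s; magnitude 122 rad/s.

122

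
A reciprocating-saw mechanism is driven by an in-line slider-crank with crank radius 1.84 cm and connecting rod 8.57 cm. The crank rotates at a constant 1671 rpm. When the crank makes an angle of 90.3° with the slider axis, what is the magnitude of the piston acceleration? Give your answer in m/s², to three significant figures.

ω = 2π·1671/60 = 175 rad/s
x(θ) = r cosθ + √(L² − r² sin²θ); with ω constant, a = ω²·d²x/dθ².
d²x/dθ² = −r cosθ − r²(cos2θ)/√u − r⁴ sin²2θ/(4u^{3/2}),  u = L² − r² sin²θ = 0.00700594 m².
Substituting r = 0.0184 m, L = 0.0857 m, θ = 90.3°: d²x/dθ² = +0.004141 m.
a = ω²·d²x/dθ² = (175)²·(+0.004141) = +126.8 m/s²;  |a| = 126.8 m/s².

127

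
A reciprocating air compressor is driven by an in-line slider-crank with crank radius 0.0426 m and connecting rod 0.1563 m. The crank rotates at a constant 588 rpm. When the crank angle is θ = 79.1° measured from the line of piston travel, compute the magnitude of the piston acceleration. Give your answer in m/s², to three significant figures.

11.8

ω = 2π·588/60 = 61.58 rad/s
x(θ) = r cosθ + √(L² − r² sin²θ); with ω constant, a = ω²·d²x/dθ².
d²x/dθ² = −r cosθ − r²(cos2θ)/√u − r⁴ sin²2θ/(4u^{3/2}),  u = L² − r² sin²θ = 0.0226798 m².
Substituting r = 0.0426 m, L = 0.1563 m, θ = 79.1°: d²x/dθ² = +0.0030999 m.
a = ω²·d²x/dθ² = (61.58)²·(+0.0030999) = +11.753 m/s²;  |a| = 11.753 m/s².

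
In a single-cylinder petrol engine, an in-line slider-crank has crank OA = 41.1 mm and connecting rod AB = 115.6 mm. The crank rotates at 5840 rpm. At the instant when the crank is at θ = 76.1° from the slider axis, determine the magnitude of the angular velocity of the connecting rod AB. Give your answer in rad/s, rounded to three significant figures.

55.7

ω = 611.6 rad/s (converted from 5840 rpm).
The rod makes angle φ with the slider axis where L sinφ = r sinθ; differentiating, L cosφ·φ̇ = r ω cosθ.
L cosφ = √(L² − r² sin²θ) = 0.1085 m.
|ω_rod| = r ω |cosθ| / √(L² − r² sin²θ) = 0.0411·611.6·0.24023/0.1085 = 55.653 rad/s.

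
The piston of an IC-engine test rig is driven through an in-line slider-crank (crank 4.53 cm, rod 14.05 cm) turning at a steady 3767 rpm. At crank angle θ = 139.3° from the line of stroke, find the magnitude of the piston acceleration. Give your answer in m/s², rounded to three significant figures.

4930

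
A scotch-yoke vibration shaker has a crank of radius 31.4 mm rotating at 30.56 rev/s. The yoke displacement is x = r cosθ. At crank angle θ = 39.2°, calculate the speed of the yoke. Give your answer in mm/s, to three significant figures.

3810

ω = 192 rad/s (from 30.56 rev/s).
x = r cosθ ⇒ ẋ = −rω sinθ.
|v| = rω|sinθ| = 0.0314·192·|sin 39.2°| = 3.8107 m/s = 3810.7 mm/s.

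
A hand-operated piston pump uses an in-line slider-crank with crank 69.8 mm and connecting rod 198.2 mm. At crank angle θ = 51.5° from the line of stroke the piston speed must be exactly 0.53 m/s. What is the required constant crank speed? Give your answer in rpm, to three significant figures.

For an in-line slider-crank, |v_piston| = rω|sinθ|·[1 + r cosθ/√(L² − r² sin²θ)].
With r = 0.0698 m, L = 0.1982 m, θ = 51.5°: the bracketed kinematic factor |dx/dθ| = 0.067084 m.
ω = v/|dx/dθ| = 0.53/0.067084 = 7.9005 rad/s.
N = 60ω/(2π) = 75.444 rpm.

75.4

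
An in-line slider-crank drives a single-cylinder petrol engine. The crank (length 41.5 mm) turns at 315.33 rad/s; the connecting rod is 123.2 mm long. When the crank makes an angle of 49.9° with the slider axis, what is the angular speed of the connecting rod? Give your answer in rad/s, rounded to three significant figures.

70.8

ω = 315.3 rad/s
The rod makes angle φ with the slider axis where L sinφ = r sinθ; differentiating, L cosφ·φ̇ = r ω cosθ.
L cosφ = √(L² − r² sin²θ) = 0.11904 m.
|ω_rod| = r ω |cosθ| / √(L² − r² sin²θ) = 0.0415·315.3·0.64412/0.11904 = 70.809 rad/s.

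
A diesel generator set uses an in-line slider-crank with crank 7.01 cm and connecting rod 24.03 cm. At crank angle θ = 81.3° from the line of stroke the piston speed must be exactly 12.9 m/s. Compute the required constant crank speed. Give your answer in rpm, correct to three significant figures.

For an in-line slider-crank, |v_piston| = rω|sinθ|·[1 + r cosθ/√(L² − r² sin²θ)].
With r = 0.0701 m, L = 0.2403 m, θ = 81.3°: the bracketed kinematic factor |dx/dθ| = 0.072487 m.
ω = v/|dx/dθ| = 12.9/0.072487 = 177.96 rad/s.
N = 60ω/(2π) = 1699.4 rpm.

1700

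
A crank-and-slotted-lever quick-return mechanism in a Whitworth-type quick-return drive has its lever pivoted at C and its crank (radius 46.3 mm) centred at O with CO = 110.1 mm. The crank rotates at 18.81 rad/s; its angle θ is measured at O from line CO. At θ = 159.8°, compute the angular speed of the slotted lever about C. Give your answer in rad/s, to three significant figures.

10.6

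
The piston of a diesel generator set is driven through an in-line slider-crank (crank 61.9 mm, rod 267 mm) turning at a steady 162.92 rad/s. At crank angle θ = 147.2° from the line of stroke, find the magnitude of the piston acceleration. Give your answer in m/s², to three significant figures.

1220

ω = 162.9 rad/s
x(θ) = r cosθ + √(L² − r² sin²θ); with ω constant, a = ω²·d²x/dθ².
d²x/dθ² = −r cosθ − r²(cos2θ)/√u − r⁴ sin²2θ/(4u^{3/2}),  u = L² − r² sin²θ = 0.0701646 m².
Substituting r = 0.0619 m, L = 0.267 m, θ = 147.2°: d²x/dθ² = +0.045892 m.
a = ω²·d²x/dθ² = (162.9)²·(+0.045892) = +1218.1 m/s²;  |a| = 1218.1 m/s².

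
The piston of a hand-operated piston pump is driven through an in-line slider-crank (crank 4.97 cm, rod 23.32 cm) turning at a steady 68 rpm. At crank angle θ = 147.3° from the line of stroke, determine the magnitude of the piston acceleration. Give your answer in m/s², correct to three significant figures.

ω = 2π·68/60 = 7.121 rad/s
x(θ) = r cosθ + √(L² − r² sin²θ); with ω constant, a = ω²·d²x/dθ².
d²x/dθ² = −r cosθ − r²(cos2θ)/√u − r⁴ sin²2θ/(4u^{3/2}),  u = L² − r² sin²θ = 0.0536613 m².
Substituting r = 0.0497 m, L = 0.2332 m, θ = 147.3°: d²x/dθ² = +0.037283 m.
a = ω²·d²x/dθ² = (7.121)²·(+0.037283) = +1.8905 m/s²;  |a| = 1.8905 m/s².

1.89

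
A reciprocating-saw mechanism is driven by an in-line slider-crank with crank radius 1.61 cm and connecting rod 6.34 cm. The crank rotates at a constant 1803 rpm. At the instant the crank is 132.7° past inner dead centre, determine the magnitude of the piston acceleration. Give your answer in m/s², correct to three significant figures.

399

ω = 2π·1803/60 = 188.8 rad/s
x(θ) = r cosθ + √(L² − r² sin²θ); with ω constant, a = ω²·d²x/dθ².
d²x/dθ² = −r cosθ − r²(cos2θ)/√u − r⁴ sin²2θ/(4u^{3/2}),  u = L² − r² sin²θ = 0.00387956 m².
Substituting r = 0.0161 m, L = 0.0634 m, θ = 132.7°: d²x/dθ² = +0.011183 m.
a = ω²·d²x/dθ² = (188.8)²·(+0.011183) = +398.67 m/s²;  |a| = 398.67 m/s².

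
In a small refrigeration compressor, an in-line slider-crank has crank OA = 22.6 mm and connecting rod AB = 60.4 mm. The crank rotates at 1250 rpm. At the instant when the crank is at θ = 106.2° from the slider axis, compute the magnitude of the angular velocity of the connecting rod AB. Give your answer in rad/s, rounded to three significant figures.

14.6

ω = 130.9 rad/s (converted from 1250 rpm).
The rod makes angle φ with the slider axis where L sinφ = r sinθ; differentiating, L cosφ·φ̇ = r ω cosθ.
L cosφ = √(L² − r² sin²θ) = 0.056366 m.
|ω_rod| = r ω |cosθ| / √(L² − r² sin²θ) = 0.0226·130.9·0.27899/0.056366 = 14.643 rad/s.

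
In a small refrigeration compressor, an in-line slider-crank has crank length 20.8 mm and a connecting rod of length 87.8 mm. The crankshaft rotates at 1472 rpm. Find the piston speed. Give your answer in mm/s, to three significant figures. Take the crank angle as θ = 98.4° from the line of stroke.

3060

ω = 2π·1472/60 = 154.1 rad/s
For an in-line slider-crank, x = r cosθ + √(L² − r² sin²θ), so v = −rω sinθ·[1 + r cosθ/√(L² − r² sin²θ)].
With r = 0.0208 m, L = 0.0878 m, θ = 98.4°: √(L² − r² sin²θ) = 0.085355 m.
v = −0.0208·154.1·0.98927·[1 + 0.0208·-0.14608/0.085355] = -3.059 m/s.
|v| = 3.059 m/s = 3059 mm/s.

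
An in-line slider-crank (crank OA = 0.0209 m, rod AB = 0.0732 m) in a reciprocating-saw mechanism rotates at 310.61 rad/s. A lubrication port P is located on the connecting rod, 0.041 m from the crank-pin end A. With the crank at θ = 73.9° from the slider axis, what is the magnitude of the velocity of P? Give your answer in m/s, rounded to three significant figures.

6.57

ω = 310.6 rad/s.  Crank-pin speed |V_A| = rω = 6.4917 m/s, perpendicular to OA.
Rod angle: sinφ = −(r/L) sinθ ⇒ φ = -15.922°; ω_rod = −rω cosθ/√(L²−r²sin²θ) = -25.575 rad/s.
V_P = V_A + ω_rod × AP, with AP = 0.041 m along the rod.
Components: V_Px = −rω sinθ − a·ω_rod·sinφ = -6.5248 m/s;  V_Py = rω cosθ + a·ω_rod·cosφ = +0.79192 m/s.
|V_P| = √(V_Px² + V_Py²) = 6.5727 m/s.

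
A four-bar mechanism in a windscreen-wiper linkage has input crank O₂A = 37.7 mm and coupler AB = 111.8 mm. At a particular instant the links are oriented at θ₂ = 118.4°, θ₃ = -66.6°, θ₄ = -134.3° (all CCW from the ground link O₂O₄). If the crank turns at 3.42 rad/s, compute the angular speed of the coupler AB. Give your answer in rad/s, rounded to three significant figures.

1.19

ω₂ = 3.42 rad/s
Differentiating the loop-closure r₂e^{iθ₂}+r₃e^{iθ₃}=r₁+r₄e^{iθ₄} gives r₂ω₂e^{iθ₂}+r₃ω₃e^{iθ₃}=r₄ω₄e^{iθ₄}.
Eliminating the other unknown: ω₃ = r₂ω₂ sin(θ₄−θ₂) / [r₃ sin(θ₃−θ₄)].
Numerator sine = +0.95476; denominator sine = +0.92521.
Result = 0.0377·3.42·(+0.95476) / (0.1118·(+0.92521)) = +1.1901 rad/s; magnitude 1.1901 rad/s.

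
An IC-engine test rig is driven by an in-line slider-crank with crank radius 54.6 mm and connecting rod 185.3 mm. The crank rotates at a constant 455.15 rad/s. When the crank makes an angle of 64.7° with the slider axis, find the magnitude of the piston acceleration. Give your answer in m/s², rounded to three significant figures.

2690

ω = 455.1 rad/s
x(θ) = r cosθ + √(L² − r² sin²θ); with ω constant, a = ω²·d²x/dθ².
d²x/dθ² = −r cosθ − r²(cos2θ)/√u − r⁴ sin²2θ/(4u^{3/2}),  u = L² − r² sin²θ = 0.0318994 m².
Substituting r = 0.0546 m, L = 0.1853 m, θ = 64.7°: d²x/dθ² = -0.012972 m.
a = ω²·d²x/dθ² = (455.1)²·(-0.012972) = -2687.3 m/s²;  |a| = 2687.3 m/s².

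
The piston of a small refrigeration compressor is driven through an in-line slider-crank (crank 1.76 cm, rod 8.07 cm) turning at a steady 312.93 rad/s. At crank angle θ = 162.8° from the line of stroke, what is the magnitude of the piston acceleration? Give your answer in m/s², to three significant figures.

ω = 312.9 rad/s
x(θ) = r cosθ + √(L² − r² sin²θ); with ω constant, a = ω²·d²x/dθ².
d²x/dθ² = −r cosθ − r²(cos2θ)/√u − r⁴ sin²2θ/(4u^{3/2}),  u = L² − r² sin²θ = 0.0064854 m².
Substituting r = 0.0176 m, L = 0.0807 m, θ = 162.8°: d²x/dθ² = +0.013625 m.
a = ω²·d²x/dθ² = (312.9)²·(+0.013625) = +1334.2 m/s²;  |a| = 1334.2 m/s².

1330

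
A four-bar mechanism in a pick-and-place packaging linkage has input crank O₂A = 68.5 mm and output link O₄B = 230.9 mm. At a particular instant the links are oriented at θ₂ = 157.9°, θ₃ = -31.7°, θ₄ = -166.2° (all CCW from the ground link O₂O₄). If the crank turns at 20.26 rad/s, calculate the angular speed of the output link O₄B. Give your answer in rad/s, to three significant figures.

1.41

ω₂ = 20.26 rad/s
Differentiating the loop-closure r₂e^{iθ₂}+r₃e^{iθ₃}=r₁+r₄e^{iθ₄} gives r₂ω₂e^{iθ₂}+r₃ω₃e^{iθ₃}=r₄ω₄e^{iθ₄}.
Eliminating the other unknown: ω₄ = r₂ω₂ sin(θ₂−θ₃) / [r₄ sin(θ₄−θ₃)].
Numerator sine = -0.16677; denominator sine = -0.71325.
Result = 0.0685·20.26·(-0.16677) / (0.2309·(-0.71325)) = +1.4053 rad/s; magnitude 1.4053 rad/s.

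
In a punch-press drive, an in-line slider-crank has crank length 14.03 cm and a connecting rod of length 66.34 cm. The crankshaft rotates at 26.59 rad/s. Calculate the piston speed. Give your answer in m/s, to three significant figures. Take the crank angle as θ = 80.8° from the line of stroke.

ω = 26.59 rad/s
For an in-line slider-crank, x = r cosθ + √(L² − r² sin²θ), so v = −rω sinθ·[1 + r cosθ/√(L² − r² sin²θ)].
With r = 0.1403 m, L = 0.6634 m, θ = 80.8°: √(L² − r² sin²θ) = 0.64878 m.
v = −0.1403·26.59·0.98714·[1 + 0.1403·0.15988/0.64878] = -3.8099 m/s.
|v| = 3.8099 m/s.

3.81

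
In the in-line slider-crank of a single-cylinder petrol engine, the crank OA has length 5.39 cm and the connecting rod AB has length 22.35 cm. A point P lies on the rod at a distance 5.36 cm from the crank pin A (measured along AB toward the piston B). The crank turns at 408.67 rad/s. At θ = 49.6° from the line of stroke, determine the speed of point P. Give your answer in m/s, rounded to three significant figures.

20.5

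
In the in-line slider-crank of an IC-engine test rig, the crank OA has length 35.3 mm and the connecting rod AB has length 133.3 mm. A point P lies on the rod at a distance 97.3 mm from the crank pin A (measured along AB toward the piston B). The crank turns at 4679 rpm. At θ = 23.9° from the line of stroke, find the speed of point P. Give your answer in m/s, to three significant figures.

9.29

ω = 490 rad/s.  Crank-pin speed |V_A| = rω = 17.296 m/s, perpendicular to OA.
Rod angle: sinφ = −(r/L) sinθ ⇒ φ = -6.159°; ω_rod = −rω cosθ/√(L²−r²sin²θ) = -119.32 rad/s.
V_P = V_A + ω_rod × AP, with AP = 0.0973 m along the rod.
Components: V_Px = −rω sinθ − a·ω_rod·sinφ = -8.2531 m/s;  V_Py = rω cosθ + a·ω_rod·cosφ = +4.2707 m/s.
|V_P| = √(V_Px² + V_Py²) = 9.2926 m/s.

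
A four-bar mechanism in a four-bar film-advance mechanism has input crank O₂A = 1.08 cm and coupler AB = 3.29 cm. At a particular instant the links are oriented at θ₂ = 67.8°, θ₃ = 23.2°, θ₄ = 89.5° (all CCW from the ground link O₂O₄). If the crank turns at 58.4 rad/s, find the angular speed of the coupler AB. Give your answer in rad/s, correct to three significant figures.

7.74

ω₂ = 58.4 rad/s
Differentiating the loop-closure r₂e^{iθ₂}+r₃e^{iθ₃}=r₁+r₄e^{iθ₄} gives r₂ω₂e^{iθ₂}+r₃ω₃e^{iθ₃}=r₄ω₄e^{iθ₄}.
Eliminating the other unknown: ω₃ = r₂ω₂ sin(θ₄−θ₂) / [r₃ sin(θ₃−θ₄)].
Numerator sine = +0.36975; denominator sine = -0.91566.
Result = 0.0108·58.4·(+0.36975) / (0.0329·(-0.91566)) = -7.7412 rad/s; magnitude 7.7412 rad/s.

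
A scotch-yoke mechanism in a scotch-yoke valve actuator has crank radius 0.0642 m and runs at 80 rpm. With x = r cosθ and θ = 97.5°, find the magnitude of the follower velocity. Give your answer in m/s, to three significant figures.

0.533

ω = 8.378 rad/s (from 80 rpm).
x = r cosθ ⇒ ẋ = −rω sinθ.
|v| = rω|sinθ| = 0.0642·8.378·|sin 97.5°| = 0.53324 m/s.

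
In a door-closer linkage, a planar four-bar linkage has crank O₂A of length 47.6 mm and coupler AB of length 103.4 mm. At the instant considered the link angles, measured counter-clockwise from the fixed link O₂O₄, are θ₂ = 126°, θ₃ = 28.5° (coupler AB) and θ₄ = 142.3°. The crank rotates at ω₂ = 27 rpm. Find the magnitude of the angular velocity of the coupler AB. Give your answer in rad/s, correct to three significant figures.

0.399

ω₂ = 2.827 rad/s (from 27 rpm).
Differentiating the loop-closure r₂e^{iθ₂}+r₃e^{iθ₃}=r₁+r₄e^{iθ₄} gives r₂ω₂e^{iθ₂}+r₃ω₃e^{iθ₃}=r₄ω₄e^{iθ₄}.
Eliminating the other unknown: ω₃ = r₂ω₂ sin(θ₄−θ₂) / [r₃ sin(θ₃−θ₄)].
Numerator sine = +0.28067; denominator sine = -0.91496.
Result = 0.0476·2.827·(+0.28067) / (0.1034·(-0.91496)) = -0.39927 rad/s; magnitude 0.39927 rad/s.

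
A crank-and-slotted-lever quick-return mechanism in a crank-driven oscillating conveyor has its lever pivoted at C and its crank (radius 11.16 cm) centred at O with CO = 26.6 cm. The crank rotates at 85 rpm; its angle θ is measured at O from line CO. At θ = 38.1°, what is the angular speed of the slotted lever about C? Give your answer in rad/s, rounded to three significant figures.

2.45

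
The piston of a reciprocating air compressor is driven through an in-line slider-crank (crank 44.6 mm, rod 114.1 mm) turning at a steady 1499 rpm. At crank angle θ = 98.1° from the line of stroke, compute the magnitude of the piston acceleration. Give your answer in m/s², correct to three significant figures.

601

ω = 2π·1499/60 = 157 rad/s
x(θ) = r cosθ + √(L² − r² sin²θ); with ω constant, a = ω²·d²x/dθ².
d²x/dθ² = −r cosθ − r²(cos2θ)/√u − r⁴ sin²2θ/(4u^{3/2}),  u = L² − r² sin²θ = 0.0110691 m².
Substituting r = 0.0446 m, L = 0.1141 m, θ = 98.1°: d²x/dθ² = +0.024374 m.
a = ω²·d²x/dθ² = (157)²·(+0.024374) = +600.6 m/s²;  |a| = 600.6 m/s².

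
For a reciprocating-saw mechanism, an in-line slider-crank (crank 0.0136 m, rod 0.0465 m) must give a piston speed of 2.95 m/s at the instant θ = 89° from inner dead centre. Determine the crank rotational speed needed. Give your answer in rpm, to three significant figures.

2060

For an in-line slider-crank, |v_piston| = rω|sinθ|·[1 + r cosθ/√(L² − r² sin²θ)].
With r = 0.0136 m, L = 0.0465 m, θ = 89°: the bracketed kinematic factor |dx/dθ| = 0.013671 m.
ω = v/|dx/dθ| = 2.95/0.013671 = 215.79 rad/s.
N = 60ω/(2π) = 2060.7 rpm.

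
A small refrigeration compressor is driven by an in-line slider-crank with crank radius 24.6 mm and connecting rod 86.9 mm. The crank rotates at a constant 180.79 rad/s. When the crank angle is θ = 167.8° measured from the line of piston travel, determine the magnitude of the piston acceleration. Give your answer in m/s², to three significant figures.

577

ω = 180.8 rad/s
x(θ) = r cosθ + √(L² − r² sin²θ); with ω constant, a = ω²·d²x/dθ².
d²x/dθ² = −r cosθ − r²(cos2θ)/√u − r⁴ sin²2θ/(4u^{3/2}),  u = L² − r² sin²θ = 0.00752458 m².
Substituting r = 0.0246 m, L = 0.0869 m, θ = 167.8°: d²x/dθ² = +0.017667 m.
a = ω²·d²x/dθ² = (180.8)²·(+0.017667) = +577.45 m/s²;  |a| = 577.45 m/s².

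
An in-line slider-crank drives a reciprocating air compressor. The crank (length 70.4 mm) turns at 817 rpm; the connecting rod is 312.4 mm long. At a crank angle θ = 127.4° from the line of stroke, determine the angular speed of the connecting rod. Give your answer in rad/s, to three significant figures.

11.9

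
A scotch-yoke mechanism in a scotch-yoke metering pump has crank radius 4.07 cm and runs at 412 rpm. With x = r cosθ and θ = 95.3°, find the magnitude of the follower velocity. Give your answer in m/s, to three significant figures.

ω = 43.14 rad/s (from 412 rpm).
x = r cosθ ⇒ ẋ = −rω sinθ.
|v| = rω|sinθ| = 0.0407·43.14·|sin 95.3°| = 1.7485 m/s.

1.75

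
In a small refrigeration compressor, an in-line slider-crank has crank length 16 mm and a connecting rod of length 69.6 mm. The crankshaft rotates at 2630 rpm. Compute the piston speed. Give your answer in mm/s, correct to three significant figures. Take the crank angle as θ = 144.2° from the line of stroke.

2090

ω = 2π·2630/60 = 275.4 rad/s
For an in-line slider-crank, x = r cosθ + √(L² − r² sin²θ), so v = −rω sinθ·[1 + r cosθ/√(L² − r² sin²θ)].
With r = 0.016 m, L = 0.0696 m, θ = 144.2°: √(L² − r² sin²θ) = 0.068968 m.
v = −0.016·275.4·0.58496·[1 + 0.016·-0.81106/0.068968] = -2.0927 m/s.
|v| = 2.0927 m/s = 2092.7 mm/s.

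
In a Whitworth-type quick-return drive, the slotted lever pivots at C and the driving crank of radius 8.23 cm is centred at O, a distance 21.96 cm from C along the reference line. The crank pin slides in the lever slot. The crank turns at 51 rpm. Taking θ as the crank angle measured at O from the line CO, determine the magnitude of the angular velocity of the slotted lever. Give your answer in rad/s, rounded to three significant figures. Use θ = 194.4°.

2.87

ω = 5.341 rad/s (from 51 rpm).
Crank pin A relative to C: A = (d + r cosθ, r sinθ); lever angle φ = atan2(r sinθ, d + r cosθ).
Differentiating tanφ: φ̇ = rω(d cosθ + r)/(d² + r² + 2dr cosθ).
d² + r² + 2dr cosθ = |CA|² = 0.0199869 m²;  d cosθ + r = -0.1304 m.
|ω_lever| = |0.0823·5.341·-0.1304| / 0.0199869 = 2.8677 rad/s.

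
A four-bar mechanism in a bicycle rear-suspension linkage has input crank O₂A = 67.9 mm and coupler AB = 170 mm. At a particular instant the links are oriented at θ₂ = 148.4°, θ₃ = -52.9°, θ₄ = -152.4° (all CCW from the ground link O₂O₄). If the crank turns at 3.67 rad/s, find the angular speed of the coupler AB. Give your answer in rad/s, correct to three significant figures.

1.28

ω₂ = 3.67 rad/s
Differentiating the loop-closure r₂e^{iθ₂}+r₃e^{iθ₃}=r₁+r₄e^{iθ₄} gives r₂ω₂e^{iθ₂}+r₃ω₃e^{iθ₃}=r₄ω₄e^{iθ₄}.
Eliminating the other unknown: ω₃ = r₂ω₂ sin(θ₄−θ₂) / [r₃ sin(θ₃−θ₄)].
Numerator sine = +0.85896; denominator sine = +0.98629.
Result = 0.0679·3.67·(+0.85896) / (0.17·(+0.98629)) = +1.2766 rad/s; magnitude 1.2766 rad/s.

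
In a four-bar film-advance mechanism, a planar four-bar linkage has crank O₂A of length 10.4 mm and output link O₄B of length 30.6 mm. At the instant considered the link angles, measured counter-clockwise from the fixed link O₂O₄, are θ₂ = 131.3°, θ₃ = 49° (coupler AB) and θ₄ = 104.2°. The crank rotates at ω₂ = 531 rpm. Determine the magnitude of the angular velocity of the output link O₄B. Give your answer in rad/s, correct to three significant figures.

22.8

ω₂ = 55.61 rad/s (from 531 rpm).
Differentiating the loop-closure r₂e^{iθ₂}+r₃e^{iθ₃}=r₁+r₄e^{iθ₄} gives r₂ω₂e^{iθ₂}+r₃ω₃e^{iθ₃}=r₄ω₄e^{iθ₄}.
Eliminating the other unknown: ω₄ = r₂ω₂ sin(θ₂−θ₃) / [r₄ sin(θ₄−θ₃)].
Numerator sine = +0.99098; denominator sine = +0.82115.
Result = 0.0104·55.61·(+0.99098) / (0.0306·(+0.82115)) = +22.808 rad/s; magnitude 22.808 rad/s.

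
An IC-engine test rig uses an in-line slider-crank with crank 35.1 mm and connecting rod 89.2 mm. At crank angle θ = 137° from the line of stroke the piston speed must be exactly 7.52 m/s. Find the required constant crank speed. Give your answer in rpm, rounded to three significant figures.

For an in-line slider-crank, |v_piston| = rω|sinθ|·[1 + r cosθ/√(L² − r² sin²θ)].
With r = 0.0351 m, L = 0.0892 m, θ = 137°: the bracketed kinematic factor |dx/dθ| = 0.016787 m.
ω = v/|dx/dθ| = 7.52/0.016787 = 447.97 rad/s.
N = 60ω/(2π) = 4277.8 rpm.

4280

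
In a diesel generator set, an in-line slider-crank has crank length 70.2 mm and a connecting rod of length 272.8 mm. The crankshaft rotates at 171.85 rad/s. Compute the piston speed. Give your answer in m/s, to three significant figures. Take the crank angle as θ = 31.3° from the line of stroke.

ω = 171.8 rad/s
For an in-line slider-crank, x = r cosθ + √(L² − r² sin²θ), so v = −rω sinθ·[1 + r cosθ/√(L² − r² sin²θ)].
With r = 0.0702 m, L = 0.2728 m, θ = 31.3°: √(L² − r² sin²θ) = 0.27035 m.
v = −0.0702·171.8·0.51952·[1 + 0.0702·0.85446/0.27035] = -7.658 m/s.
|v| = 7.658 m/s.

7.66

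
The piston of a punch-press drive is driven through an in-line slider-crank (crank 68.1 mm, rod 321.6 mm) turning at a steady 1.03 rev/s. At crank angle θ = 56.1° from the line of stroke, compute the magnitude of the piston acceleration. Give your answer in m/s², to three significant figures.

ω = 2π·1.03 = 6.472 rad/s
x(θ) = r cosθ + √(L² − r² sin²θ); with ω constant, a = ω²·d²x/dθ².
d²x/dθ² = −r cosθ − r²(cos2θ)/√u − r⁴ sin²2θ/(4u^{3/2}),  u = L² − r² sin²θ = 0.100232 m².
Substituting r = 0.0681 m, L = 0.3216 m, θ = 56.1°: d²x/dθ² = -0.032593 m.
a = ω²·d²x/dθ² = (6.472)²·(-0.032593) = -1.3651 m/s²;  |a| = 1.3651 m/s².

1.37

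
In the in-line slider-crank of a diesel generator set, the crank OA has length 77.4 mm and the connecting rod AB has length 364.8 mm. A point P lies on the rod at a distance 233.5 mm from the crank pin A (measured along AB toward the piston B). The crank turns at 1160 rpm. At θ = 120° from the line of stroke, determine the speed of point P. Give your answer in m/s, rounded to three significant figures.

7.77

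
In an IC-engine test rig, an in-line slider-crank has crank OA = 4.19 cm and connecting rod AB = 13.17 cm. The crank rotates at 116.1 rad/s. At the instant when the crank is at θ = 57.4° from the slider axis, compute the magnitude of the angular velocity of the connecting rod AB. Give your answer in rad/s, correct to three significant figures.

20.7

ω = 116.1 rad/s
The rod makes angle φ with the slider axis where L sinφ = r sinθ; differentiating, L cosφ·φ̇ = r ω cosθ.
L cosφ = √(L² − r² sin²θ) = 0.12688 m.
|ω_rod| = r ω |cosθ| / √(L² − r² sin²θ) = 0.0419·116.1·0.53877/0.12688 = 20.656 rad/s.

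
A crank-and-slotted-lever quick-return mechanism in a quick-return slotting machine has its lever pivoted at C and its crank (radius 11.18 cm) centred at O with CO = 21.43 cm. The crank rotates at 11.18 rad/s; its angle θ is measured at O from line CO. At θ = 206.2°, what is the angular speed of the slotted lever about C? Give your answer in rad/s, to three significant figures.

ω = 11.18 rad/s
Crank pin A relative to C: A = (d + r cosθ, r sinθ); lever angle φ = atan2(r sinθ, d + r cosθ).
Differentiating tanφ: φ̇ = rω(d cosθ + r)/(d² + r² + 2dr cosθ).
d² + r² + 2dr cosθ = |CA|² = 0.0154294 m²;  d cosθ + r = -0.080482 m.
|ω_lever| = |0.1118·11.18·-0.080482| / 0.0154294 = 6.5198 rad/s.

6.52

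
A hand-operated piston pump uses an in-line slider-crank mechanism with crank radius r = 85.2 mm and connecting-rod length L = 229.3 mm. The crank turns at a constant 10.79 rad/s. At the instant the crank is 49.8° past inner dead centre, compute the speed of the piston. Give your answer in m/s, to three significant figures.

ω = 10.79 rad/s
For an in-line slider-crank, x = r cosθ + √(L² − r² sin²θ), so v = −rω sinθ·[1 + r cosθ/√(L² − r² sin²θ)].
With r = 0.0852 m, L = 0.2293 m, θ = 49.8°: √(L² − r² sin²θ) = 0.21987 m.
v = −0.0852·10.79·0.76380·[1 + 0.0852·0.64546/0.21987] = -0.87778 m/s.
|v| = 0.87778 m/s.

0.878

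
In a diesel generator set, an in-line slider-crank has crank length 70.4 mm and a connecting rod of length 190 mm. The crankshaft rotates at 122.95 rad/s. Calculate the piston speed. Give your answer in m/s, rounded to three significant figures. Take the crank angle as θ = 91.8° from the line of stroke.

ω = 123 rad/s
For an in-line slider-crank, x = r cosθ + √(L² − r² sin²θ), so v = −rω sinθ·[1 + r cosθ/√(L² − r² sin²θ)].
With r = 0.0704 m, L = 0.19 m, θ = 91.8°: √(L² − r² sin²θ) = 0.17649 m.
v = −0.0704·123·0.99951·[1 + 0.0704·-0.03141/0.17649] = -8.543 m/s.
|v| = 8.543 m/s.

8.54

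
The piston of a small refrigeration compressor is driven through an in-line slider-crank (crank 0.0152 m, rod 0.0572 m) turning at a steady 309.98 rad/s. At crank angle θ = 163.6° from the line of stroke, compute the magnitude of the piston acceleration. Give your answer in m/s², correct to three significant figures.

1070

ω = 310 rad/s
x(θ) = r cosθ + √(L² − r² sin²θ); with ω constant, a = ω²·d²x/dθ².
d²x/dθ² = −r cosθ − r²(cos2θ)/√u − r⁴ sin²2θ/(4u^{3/2}),  u = L² − r² sin²θ = 0.00325342 m².
Substituting r = 0.0152 m, L = 0.0572 m, θ = 163.6°: d²x/dθ² = +0.011156 m.
a = ω²·d²x/dθ² = (310)²·(+0.011156) = +1071.9 m/s²;  |a| = 1071.9 m/s².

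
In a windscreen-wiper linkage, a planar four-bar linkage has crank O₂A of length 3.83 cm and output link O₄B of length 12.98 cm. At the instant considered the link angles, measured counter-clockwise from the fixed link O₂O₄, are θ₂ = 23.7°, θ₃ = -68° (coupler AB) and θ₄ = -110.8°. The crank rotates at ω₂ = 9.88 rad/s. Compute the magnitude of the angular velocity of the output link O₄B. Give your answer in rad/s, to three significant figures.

4.29

ω₂ = 9.88 rad/s
Differentiating the loop-closure r₂e^{iθ₂}+r₃e^{iθ₃}=r₁+r₄e^{iθ₄} gives r₂ω₂e^{iθ₂}+r₃ω₃e^{iθ₃}=r₄ω₄e^{iθ₄}.
Eliminating the other unknown: ω₄ = r₂ω₂ sin(θ₂−θ₃) / [r₄ sin(θ₄−θ₃)].
Numerator sine = +0.99956; denominator sine = -0.67944.
Result = 0.0383·9.88·(+0.99956) / (0.1298·(-0.67944)) = -4.2888 rad/s; magnitude 4.2888 rad/s.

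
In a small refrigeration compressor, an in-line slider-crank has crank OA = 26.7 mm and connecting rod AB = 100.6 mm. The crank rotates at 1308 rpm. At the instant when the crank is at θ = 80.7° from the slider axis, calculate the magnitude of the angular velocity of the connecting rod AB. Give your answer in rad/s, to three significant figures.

ω = 137 rad/s (converted from 1308 rpm).
The rod makes angle φ with the slider axis where L sinφ = r sinθ; differentiating, L cosφ·φ̇ = r ω cosθ.
L cosφ = √(L² − r² sin²θ) = 0.097088 m.
|ω_rod| = r ω |cosθ| / √(L² − r² sin²θ) = 0.0267·137·0.16160/0.097088 = 6.0874 rad/s.

6.09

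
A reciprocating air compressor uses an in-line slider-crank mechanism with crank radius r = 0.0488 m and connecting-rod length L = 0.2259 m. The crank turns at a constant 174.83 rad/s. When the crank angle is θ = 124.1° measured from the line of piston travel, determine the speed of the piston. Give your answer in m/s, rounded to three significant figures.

6.20

ω = 174.8 rad/s
For an in-line slider-crank, x = r cosθ + √(L² − r² sin²θ), so v = −rω sinθ·[1 + r cosθ/√(L² − r² sin²θ)].
With r = 0.0488 m, L = 0.2259 m, θ = 124.1°: √(L² − r² sin²θ) = 0.22226 m.
v = −0.0488·174.8·0.82806·[1 + 0.0488·-0.56064/0.22226] = -6.1951 m/s.
|v| = 6.1951 m/s.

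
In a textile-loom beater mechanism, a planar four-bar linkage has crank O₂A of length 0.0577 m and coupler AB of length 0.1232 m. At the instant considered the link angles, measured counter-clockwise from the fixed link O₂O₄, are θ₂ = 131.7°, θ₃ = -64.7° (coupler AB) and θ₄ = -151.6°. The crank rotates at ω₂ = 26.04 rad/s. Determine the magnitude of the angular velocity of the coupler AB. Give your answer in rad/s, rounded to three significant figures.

11.9

ω₂ = 26.04 rad/s
Differentiating the loop-closure r₂e^{iθ₂}+r₃e^{iθ₃}=r₁+r₄e^{iθ₄} gives r₂ω₂e^{iθ₂}+r₃ω₃e^{iθ₃}=r₄ω₄e^{iθ₄}.
Eliminating the other unknown: ω₃ = r₂ω₂ sin(θ₄−θ₂) / [r₃ sin(θ₃−θ₄)].
Numerator sine = +0.97318; denominator sine = +0.99854.
Result = 0.0577·26.04·(+0.97318) / (0.1232·(+0.99854)) = +11.886 rad/s; magnitude 11.886 rad/s.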